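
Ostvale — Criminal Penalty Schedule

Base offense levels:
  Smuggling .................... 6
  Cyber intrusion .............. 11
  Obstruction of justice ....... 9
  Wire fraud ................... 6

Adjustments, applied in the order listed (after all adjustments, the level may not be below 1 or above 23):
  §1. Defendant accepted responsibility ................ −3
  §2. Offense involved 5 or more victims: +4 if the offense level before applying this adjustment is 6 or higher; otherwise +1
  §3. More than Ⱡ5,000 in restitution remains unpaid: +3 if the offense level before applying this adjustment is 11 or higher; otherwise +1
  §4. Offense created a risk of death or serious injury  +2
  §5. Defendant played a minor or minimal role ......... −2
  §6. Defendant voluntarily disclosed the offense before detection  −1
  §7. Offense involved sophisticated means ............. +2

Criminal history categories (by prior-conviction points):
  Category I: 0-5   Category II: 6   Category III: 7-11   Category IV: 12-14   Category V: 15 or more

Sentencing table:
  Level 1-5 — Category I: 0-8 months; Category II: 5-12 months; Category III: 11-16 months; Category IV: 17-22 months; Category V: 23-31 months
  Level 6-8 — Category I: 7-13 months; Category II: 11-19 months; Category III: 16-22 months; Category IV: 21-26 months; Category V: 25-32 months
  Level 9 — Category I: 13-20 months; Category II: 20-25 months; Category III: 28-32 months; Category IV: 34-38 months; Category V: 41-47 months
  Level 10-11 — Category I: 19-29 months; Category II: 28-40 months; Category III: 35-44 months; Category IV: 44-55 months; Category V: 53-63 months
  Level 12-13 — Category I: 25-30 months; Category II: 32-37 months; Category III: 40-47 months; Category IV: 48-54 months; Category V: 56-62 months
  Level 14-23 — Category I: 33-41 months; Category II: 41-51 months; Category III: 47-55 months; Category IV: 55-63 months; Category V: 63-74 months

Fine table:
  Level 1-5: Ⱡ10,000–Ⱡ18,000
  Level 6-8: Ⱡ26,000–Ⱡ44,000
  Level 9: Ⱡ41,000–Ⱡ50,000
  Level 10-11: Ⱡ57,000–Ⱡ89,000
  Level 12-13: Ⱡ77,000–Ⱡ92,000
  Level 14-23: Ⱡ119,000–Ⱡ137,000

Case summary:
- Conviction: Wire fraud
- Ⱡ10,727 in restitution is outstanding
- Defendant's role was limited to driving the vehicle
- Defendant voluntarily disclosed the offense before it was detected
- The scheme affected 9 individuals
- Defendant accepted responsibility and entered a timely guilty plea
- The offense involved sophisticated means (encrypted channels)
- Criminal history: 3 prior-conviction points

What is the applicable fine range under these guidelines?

Base offense level for wire fraud: 6.
§1 applies: 6 − 3 = 3.
§2 applies (level before this adjustment is 3 < 6, so +1): 3 + 1 = 4.
§3 applies (level before this adjustment is 4 < 11, so +1): 4 + 1 = 5.
§4 does not apply.
§5 applies: 5 − 2 = 3.
§6 applies: 3 − 1 = 2.
§7 applies: 2 + 2 = 4.
Final offense level: 4.
Level 4 falls in the 1-5 band.
Fine table: Level 1-5 → Ⱡ10,000–Ⱡ18,000.

Ⱡ10,000–Ⱡ18,000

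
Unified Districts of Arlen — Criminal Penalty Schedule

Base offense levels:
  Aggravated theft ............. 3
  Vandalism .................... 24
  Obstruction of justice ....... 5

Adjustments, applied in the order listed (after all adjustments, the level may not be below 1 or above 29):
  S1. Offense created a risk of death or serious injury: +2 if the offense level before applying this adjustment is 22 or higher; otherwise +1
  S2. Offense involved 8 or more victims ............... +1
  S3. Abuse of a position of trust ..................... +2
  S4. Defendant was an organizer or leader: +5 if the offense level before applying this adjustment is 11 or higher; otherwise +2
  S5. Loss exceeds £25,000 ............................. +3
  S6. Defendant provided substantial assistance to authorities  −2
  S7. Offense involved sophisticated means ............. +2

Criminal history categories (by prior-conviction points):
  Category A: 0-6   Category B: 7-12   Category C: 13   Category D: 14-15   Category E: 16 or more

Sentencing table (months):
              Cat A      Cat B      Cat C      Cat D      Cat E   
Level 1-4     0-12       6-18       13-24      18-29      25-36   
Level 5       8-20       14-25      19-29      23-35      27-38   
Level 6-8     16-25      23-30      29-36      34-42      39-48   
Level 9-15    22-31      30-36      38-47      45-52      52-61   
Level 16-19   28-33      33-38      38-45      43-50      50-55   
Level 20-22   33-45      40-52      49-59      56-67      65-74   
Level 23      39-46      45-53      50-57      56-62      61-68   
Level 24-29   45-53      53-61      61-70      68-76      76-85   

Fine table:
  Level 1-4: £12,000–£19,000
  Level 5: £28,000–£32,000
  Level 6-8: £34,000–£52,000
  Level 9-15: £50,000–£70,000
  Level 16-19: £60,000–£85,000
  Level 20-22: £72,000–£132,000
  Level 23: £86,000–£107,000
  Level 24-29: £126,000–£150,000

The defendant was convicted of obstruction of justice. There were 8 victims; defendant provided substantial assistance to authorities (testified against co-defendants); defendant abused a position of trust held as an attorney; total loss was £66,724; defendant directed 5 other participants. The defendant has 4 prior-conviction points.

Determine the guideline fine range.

Base offense level for obstruction of justice: 5.
S2 applies: 5 + 1 = 6.
S3 applies: 6 + 2 = 8.
S4 applies (level before this adjustment is 8 < 11, so +2): 8 + 2 = 10.
S5 applies: 10 + 3 = 13.
S6 applies: 13 − 2 = 11.
S7 does not apply.
Final offense level: 11.
Level 11 falls in the 9-15 band.
Fine table: Level 9-15 → £50,000–£70,000.

£50,000–£70,000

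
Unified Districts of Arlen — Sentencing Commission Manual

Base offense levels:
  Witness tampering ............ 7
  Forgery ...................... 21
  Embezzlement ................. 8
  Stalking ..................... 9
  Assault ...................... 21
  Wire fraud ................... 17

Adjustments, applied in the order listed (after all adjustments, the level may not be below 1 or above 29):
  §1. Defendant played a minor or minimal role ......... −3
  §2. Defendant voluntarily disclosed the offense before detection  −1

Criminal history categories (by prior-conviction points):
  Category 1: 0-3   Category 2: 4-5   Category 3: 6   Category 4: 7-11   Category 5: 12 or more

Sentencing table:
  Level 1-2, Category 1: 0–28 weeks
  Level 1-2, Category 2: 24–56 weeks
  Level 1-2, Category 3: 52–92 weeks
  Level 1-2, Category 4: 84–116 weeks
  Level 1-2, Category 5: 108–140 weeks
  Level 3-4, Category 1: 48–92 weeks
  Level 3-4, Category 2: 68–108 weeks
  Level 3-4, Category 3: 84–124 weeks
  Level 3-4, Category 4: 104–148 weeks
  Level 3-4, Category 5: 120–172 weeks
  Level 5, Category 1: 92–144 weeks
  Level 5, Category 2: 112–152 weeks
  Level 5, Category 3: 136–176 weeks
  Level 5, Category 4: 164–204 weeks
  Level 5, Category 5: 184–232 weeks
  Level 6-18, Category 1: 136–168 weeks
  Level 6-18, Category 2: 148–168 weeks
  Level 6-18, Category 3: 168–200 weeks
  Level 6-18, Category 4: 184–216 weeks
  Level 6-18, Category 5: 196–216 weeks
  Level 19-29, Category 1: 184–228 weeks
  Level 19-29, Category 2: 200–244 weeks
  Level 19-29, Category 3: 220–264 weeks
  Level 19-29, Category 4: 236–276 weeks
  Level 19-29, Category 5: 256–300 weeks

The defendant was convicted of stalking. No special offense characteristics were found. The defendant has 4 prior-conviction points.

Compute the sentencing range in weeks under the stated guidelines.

Base offense level for stalking: 9.
Final offense level: 9.
Criminal history: 4 prior points → Category 2 (4-5).
Level 9 falls in the 6-18 band.
Grid: Level 6-18 × Category 2 = 148-168 weeks.

148-168 weeks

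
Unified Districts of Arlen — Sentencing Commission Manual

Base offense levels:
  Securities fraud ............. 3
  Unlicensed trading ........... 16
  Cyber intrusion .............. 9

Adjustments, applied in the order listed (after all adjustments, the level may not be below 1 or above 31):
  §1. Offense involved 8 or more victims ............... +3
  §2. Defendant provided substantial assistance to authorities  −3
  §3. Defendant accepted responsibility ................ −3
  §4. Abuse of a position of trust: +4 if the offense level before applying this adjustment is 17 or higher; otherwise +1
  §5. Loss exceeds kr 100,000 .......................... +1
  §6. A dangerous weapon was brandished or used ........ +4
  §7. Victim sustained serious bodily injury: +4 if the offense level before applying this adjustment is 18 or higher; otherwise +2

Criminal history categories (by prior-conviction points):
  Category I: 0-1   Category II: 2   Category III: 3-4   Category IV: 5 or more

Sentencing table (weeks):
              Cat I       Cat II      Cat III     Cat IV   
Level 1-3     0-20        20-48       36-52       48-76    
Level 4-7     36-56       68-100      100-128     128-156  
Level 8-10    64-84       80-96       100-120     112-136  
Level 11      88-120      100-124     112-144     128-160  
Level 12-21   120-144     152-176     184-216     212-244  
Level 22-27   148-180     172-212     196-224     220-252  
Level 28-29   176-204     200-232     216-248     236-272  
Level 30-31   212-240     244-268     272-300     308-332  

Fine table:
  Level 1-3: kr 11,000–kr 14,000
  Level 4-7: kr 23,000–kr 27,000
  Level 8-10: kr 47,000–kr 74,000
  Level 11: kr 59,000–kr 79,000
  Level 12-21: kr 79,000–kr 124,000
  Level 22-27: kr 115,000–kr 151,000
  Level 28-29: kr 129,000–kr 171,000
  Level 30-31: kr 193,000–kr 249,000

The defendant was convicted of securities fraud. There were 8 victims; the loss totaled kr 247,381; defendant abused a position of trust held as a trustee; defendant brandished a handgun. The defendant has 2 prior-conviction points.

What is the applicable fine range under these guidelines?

kr 79,000–kr 124,000

Base offense level for securities fraud: 3.
§1 applies: 3 + 3 = 6.
§2 does not apply.
§3 does not apply.
§4 applies (level before this adjustment is 6 < 17, so +1): 6 + 1 = 7.
§5 applies: 7 + 1 = 8.
§6 applies: 8 + 4 = 12.
§7 does not apply.
Final offense level: 12.
Level 12 falls in the 12-21 band.
Fine table: Level 12-21 → kr 79,000–kr 124,000.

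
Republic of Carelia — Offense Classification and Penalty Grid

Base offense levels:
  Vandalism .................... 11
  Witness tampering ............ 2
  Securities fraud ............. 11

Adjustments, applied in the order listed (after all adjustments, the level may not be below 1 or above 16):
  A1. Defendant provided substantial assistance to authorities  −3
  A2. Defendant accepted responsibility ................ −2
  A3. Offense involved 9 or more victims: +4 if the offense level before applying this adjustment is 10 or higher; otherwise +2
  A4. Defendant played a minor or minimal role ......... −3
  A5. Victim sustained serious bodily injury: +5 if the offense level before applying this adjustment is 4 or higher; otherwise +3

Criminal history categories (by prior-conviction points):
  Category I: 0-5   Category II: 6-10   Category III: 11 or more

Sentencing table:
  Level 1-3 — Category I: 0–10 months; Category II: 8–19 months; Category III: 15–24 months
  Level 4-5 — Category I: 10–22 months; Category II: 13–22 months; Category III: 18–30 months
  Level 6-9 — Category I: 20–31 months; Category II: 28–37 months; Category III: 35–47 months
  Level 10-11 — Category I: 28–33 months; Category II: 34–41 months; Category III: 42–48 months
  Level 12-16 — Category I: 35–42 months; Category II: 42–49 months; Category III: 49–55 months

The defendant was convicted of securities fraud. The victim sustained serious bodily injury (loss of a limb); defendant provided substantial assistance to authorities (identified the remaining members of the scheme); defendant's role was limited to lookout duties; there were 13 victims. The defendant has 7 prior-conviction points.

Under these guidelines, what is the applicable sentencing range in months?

Base offense level for securities fraud: 11.
A1 applies: 11 − 3 = 8.
A3 applies (level before this adjustment is 8 < 10, so +2): 8 + 2 = 10.
A4 applies: 10 − 3 = 7.
A5 applies (level before this adjustment is 7 ≥ 4, so +5): 7 + 5 = 12.
Final offense level: 12.
Criminal history: 7 prior points → Category II (6-10).
Level 12 falls in the 12-16 band.
Grid: Level 12-16 × Category II = 42-49 months.

42-49 months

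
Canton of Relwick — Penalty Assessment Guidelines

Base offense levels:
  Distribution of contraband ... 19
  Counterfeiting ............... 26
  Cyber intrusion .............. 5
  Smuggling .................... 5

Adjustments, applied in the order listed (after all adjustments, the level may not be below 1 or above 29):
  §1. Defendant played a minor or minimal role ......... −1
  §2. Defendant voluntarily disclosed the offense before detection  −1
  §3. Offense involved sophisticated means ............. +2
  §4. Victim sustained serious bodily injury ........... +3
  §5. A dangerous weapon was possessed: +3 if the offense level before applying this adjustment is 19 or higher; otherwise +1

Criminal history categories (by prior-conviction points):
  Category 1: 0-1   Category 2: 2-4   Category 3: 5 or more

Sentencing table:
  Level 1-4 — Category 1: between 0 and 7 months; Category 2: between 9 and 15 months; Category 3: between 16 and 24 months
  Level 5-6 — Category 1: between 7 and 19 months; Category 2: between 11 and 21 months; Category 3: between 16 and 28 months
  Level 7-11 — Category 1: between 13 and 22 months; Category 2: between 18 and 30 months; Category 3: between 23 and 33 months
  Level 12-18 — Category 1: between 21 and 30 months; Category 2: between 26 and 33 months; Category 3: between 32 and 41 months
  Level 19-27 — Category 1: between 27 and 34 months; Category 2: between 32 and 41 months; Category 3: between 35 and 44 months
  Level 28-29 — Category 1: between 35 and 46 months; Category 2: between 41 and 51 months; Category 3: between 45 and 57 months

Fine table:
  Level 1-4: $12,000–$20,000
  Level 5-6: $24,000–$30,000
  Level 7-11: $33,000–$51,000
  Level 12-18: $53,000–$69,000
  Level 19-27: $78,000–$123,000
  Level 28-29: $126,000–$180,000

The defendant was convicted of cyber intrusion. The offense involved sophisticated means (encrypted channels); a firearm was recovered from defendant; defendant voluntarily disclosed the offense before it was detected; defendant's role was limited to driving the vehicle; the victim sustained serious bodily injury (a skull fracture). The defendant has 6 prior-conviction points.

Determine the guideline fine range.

Base offense level for cyber intrusion: 5.
§1 applies: 5 − 1 = 4.
§2 applies: 4 − 1 = 3.
§3 applies: 3 + 2 = 5.
§4 applies: 5 + 3 = 8.
§5 applies (level before this adjustment is 8 < 19, so +1): 8 + 1 = 9.
Final offense level: 9.
Level 9 falls in the 7-11 band.
Fine table: Level 7-11 → $33,000–$51,000.

$33,000–$51,000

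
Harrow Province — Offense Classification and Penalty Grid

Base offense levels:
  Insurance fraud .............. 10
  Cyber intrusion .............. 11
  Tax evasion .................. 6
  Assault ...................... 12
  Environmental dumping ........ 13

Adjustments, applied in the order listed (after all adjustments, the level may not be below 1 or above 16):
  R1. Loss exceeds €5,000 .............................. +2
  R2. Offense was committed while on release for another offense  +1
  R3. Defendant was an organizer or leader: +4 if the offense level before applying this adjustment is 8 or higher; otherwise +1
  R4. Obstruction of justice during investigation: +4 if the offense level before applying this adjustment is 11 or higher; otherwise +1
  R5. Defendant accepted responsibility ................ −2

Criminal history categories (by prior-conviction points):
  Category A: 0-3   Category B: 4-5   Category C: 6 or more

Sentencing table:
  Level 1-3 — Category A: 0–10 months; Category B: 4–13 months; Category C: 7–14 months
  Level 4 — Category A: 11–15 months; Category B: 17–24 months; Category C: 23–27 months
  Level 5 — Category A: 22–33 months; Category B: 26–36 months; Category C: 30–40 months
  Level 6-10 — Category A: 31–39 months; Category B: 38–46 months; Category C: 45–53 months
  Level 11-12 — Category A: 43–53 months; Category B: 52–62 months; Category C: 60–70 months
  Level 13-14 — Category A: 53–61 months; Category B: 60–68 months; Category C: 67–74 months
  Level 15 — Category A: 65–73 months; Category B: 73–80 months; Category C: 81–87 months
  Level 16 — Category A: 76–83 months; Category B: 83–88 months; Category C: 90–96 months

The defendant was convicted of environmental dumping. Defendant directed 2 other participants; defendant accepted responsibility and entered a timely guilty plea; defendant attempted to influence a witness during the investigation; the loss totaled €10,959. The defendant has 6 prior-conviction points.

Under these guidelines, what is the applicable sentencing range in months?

90-96 months

Base offense level for environmental dumping: 13.
R1 applies: 13 + 2 = 15.
R3 applies (level before this adjustment is 15 ≥ 8, so +4): 15 + 4 = 19.
R4 applies (level before this adjustment is 19 ≥ 11, so +4): 19 + 4 = 23.
R5 applies: 23 − 2 = 21.
Level 21 exceeds the maximum of 16; capped at 16.
Final offense level: 16.
Criminal history: 6 prior points → Category C (6+).
Level 16 falls in the 16 band.
Grid: Level 16 × Category C = 90-96 months.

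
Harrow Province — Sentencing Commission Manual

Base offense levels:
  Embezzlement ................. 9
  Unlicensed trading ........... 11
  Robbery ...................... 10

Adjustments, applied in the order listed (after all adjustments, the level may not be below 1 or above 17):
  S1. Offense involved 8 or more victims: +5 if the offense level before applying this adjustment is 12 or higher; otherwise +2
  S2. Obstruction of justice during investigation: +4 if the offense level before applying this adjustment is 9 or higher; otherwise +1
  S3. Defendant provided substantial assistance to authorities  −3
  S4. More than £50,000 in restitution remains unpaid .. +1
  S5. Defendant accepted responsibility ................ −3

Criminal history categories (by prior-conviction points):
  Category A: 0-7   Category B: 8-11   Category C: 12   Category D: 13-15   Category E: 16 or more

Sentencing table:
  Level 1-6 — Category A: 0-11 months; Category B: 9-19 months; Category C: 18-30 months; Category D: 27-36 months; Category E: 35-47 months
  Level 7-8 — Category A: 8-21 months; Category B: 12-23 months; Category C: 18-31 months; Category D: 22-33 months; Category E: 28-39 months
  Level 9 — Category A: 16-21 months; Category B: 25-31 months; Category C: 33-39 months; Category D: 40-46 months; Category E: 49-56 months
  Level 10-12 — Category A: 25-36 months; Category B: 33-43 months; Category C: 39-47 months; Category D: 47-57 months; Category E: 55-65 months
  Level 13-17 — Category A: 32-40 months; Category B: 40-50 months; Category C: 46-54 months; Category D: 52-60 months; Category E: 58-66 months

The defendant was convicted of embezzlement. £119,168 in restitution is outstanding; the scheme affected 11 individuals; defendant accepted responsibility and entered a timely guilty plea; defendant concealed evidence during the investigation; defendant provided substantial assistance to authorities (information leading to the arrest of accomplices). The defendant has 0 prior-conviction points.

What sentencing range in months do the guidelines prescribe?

25-36 months

Base offense level for embezzlement: 9.
S1 applies (level before this adjustment is 9 < 12, so +2): 9 + 2 = 11.
S2 applies (level before this adjustment is 11 ≥ 9, so +4): 11 + 4 = 15.
S3 applies: 15 − 3 = 12.
S4 applies: 12 + 1 = 13.
S5 applies: 13 − 3 = 10.
Final offense level: 10.
Criminal history: 0 prior points → Category A (0-7).
Level 10 falls in the 10-12 band.
Grid: Level 10-12 × Category A = 25-36 months.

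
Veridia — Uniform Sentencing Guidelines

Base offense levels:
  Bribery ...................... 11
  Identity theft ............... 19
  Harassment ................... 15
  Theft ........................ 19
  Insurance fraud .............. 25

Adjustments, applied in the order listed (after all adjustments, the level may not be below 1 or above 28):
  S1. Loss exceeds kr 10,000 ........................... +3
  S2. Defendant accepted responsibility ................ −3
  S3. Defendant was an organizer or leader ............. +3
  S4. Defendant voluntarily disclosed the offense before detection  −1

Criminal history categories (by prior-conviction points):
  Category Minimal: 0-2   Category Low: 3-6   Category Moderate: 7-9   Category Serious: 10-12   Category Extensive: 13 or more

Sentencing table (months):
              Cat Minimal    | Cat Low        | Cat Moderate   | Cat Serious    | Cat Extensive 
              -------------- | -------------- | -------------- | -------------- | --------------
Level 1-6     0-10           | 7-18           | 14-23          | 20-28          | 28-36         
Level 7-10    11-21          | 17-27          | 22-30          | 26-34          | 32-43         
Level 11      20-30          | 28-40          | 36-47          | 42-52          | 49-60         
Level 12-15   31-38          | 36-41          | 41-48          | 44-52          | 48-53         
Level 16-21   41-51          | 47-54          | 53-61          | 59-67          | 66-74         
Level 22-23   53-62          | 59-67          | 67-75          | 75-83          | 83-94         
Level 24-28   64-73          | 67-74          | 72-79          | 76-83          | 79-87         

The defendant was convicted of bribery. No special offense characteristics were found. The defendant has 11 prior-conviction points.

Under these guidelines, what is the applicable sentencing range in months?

42-52 months

Base offense level for bribery: 11.
Final offense level: 11.
Criminal history: 11 prior points → Category Serious (10-12).
Level 11 falls in the 11 band.
Grid: Level 11 × Category Serious = 42-52 months.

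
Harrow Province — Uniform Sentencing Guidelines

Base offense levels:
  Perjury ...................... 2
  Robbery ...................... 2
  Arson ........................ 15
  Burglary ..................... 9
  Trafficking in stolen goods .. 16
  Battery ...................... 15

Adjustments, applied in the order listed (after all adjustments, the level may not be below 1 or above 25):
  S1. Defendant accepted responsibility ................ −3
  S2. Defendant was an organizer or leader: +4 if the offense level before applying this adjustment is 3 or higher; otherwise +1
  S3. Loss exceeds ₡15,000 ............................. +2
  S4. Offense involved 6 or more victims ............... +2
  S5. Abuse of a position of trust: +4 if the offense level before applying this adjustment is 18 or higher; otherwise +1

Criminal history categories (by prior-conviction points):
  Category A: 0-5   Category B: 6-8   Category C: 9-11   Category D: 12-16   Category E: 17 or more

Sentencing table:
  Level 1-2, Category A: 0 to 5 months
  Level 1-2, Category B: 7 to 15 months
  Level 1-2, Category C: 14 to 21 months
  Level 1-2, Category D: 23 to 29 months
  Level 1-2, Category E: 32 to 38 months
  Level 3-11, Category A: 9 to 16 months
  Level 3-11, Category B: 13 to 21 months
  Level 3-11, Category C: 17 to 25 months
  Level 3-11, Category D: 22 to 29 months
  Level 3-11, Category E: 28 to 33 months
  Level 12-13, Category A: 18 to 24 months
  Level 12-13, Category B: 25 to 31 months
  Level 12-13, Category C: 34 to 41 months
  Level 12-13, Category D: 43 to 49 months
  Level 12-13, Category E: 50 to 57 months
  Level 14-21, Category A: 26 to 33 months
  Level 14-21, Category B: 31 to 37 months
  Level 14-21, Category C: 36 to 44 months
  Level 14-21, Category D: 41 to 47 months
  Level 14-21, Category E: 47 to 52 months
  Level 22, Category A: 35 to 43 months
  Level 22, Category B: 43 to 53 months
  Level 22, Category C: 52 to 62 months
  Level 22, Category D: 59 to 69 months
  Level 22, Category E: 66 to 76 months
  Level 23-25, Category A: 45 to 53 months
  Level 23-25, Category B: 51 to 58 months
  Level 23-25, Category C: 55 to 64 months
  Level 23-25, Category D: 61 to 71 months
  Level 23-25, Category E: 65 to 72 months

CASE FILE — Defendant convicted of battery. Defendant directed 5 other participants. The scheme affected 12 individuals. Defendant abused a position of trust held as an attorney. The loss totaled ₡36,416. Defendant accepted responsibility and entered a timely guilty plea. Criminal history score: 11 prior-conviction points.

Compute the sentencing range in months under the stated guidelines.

Base offense level for battery: 15.
S1 applies: 15 − 3 = 12.
S2 applies (level before this adjustment is 12 ≥ 3, so +4): 12 + 4 = 16.
S3 applies: 16 + 2 = 18.
S4 applies: 18 + 2 = 20.
S5 applies (level before this adjustment is 20 ≥ 18, so +4): 20 + 4 = 24.
Final offense level: 24.
Criminal history: 11 prior points → Category C (9-11).
Level 24 falls in the 23-25 band.
Grid: Level 23-25 × Category C = 55-64 months.

55-64 months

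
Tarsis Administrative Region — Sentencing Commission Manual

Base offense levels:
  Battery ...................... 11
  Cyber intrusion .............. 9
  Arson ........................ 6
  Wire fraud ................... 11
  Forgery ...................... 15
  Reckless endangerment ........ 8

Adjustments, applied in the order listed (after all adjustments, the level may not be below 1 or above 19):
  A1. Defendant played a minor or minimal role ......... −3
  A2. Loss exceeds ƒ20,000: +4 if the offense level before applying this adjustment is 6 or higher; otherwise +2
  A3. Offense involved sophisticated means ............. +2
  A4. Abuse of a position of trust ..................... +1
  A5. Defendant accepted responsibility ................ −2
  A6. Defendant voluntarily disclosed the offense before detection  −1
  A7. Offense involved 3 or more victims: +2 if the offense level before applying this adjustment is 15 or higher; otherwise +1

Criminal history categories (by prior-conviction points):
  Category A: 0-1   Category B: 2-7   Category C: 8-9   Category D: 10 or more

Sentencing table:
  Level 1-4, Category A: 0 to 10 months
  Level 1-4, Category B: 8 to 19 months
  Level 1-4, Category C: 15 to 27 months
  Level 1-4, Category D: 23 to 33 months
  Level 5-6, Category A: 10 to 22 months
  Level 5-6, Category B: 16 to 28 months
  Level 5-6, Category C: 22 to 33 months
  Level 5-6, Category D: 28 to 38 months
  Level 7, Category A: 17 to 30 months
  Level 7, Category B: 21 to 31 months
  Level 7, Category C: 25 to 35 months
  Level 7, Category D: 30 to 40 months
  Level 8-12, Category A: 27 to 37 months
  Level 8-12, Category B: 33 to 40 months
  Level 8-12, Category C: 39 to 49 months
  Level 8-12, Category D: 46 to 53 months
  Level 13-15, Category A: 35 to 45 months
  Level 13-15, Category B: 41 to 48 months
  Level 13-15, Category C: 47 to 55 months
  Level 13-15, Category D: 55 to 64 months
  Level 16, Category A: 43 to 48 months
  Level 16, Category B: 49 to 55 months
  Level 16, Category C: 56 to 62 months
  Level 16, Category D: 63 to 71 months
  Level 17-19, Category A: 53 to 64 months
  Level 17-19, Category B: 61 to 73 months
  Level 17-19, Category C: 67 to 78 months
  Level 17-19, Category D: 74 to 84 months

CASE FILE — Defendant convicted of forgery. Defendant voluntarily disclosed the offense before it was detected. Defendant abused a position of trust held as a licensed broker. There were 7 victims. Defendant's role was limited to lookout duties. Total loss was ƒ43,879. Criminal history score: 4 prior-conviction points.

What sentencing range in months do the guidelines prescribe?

61-73 months

Base offense level for forgery: 15.
A1 applies: 15 − 3 = 12.
A2 applies (level before this adjustment is 12 ≥ 6, so +4): 12 + 4 = 16.
A3 does not apply.
A4 applies: 16 + 1 = 17.
A5 does not apply.
A6 applies: 17 − 1 = 16.
A7 applies (level before this adjustment is 16 ≥ 15, so +2): 16 + 2 = 18.
Final offense level: 18.
Criminal history: 4 prior points → Category B (2-7).
Level 18 falls in the 17-19 band.
Grid: Level 17-19 × Category B = 61-73 months.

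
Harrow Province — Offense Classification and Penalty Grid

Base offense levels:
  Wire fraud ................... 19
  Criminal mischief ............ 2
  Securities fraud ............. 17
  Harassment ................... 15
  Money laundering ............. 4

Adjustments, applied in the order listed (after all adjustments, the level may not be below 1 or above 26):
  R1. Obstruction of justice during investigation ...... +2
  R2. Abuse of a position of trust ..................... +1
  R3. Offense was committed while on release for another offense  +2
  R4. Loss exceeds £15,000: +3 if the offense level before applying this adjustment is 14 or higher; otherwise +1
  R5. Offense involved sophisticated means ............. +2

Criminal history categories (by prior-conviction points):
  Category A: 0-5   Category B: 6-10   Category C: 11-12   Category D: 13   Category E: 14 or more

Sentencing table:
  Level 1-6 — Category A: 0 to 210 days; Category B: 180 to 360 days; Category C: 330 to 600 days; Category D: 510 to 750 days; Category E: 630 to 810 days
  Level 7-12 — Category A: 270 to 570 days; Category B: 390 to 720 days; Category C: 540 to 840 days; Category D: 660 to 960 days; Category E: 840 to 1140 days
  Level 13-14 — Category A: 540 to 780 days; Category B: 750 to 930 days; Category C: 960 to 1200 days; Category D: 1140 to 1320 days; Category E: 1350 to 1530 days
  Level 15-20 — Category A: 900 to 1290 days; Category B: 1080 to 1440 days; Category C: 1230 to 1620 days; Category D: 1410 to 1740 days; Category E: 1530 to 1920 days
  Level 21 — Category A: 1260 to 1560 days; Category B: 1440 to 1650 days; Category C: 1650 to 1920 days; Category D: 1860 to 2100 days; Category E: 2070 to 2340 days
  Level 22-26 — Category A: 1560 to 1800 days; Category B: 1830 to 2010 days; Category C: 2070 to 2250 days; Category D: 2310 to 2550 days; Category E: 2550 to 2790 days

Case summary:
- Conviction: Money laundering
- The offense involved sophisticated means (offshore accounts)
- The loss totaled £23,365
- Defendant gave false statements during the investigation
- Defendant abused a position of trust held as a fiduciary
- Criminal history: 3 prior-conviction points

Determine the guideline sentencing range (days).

270-570 days

Base offense level for money laundering: 4.
R1 applies: 4 + 2 = 6.
R2 applies: 6 + 1 = 7.
R3 does not apply.
R4 applies (level before this adjustment is 7 < 14, so +1): 7 + 1 = 8.
R5 applies: 8 + 2 = 10.
Final offense level: 10.
Criminal history: 3 prior points → Category A (0-5).
Level 10 falls in the 7-12 band.
Grid: Level 7-12 × Category A = 270-570 days.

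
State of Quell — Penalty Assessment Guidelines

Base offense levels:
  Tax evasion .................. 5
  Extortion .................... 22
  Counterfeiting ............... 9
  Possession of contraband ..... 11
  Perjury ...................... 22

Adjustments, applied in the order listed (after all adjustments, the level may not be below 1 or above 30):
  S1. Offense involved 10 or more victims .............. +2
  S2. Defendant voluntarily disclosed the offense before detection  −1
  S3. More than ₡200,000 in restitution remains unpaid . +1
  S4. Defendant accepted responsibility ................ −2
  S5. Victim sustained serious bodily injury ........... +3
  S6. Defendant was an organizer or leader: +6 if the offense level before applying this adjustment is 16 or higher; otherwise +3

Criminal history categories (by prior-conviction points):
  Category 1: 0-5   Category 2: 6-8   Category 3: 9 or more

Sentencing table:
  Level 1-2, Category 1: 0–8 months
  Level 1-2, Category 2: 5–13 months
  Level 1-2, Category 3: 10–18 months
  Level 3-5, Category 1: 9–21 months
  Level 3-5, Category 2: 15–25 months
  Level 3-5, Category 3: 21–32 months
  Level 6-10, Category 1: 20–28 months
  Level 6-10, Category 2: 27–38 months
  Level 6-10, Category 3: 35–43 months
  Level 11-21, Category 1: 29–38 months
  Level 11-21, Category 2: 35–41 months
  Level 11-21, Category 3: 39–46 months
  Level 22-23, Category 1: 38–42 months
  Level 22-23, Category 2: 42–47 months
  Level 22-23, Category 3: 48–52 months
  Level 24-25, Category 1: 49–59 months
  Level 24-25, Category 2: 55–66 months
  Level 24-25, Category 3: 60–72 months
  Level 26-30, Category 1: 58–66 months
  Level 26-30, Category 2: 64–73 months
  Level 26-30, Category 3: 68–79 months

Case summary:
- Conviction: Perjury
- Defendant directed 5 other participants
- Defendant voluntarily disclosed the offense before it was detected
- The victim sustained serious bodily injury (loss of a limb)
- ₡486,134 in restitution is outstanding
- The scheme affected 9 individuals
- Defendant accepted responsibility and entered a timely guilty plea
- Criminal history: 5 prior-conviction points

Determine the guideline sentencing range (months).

58-66 months

Base offense level for perjury: 22.
S1 does not apply.
S2 applies: 22 − 1 = 21.
S3 applies: 21 + 1 = 22.
S4 applies: 22 − 2 = 20.
S5 applies: 20 + 3 = 23.
S6 applies (level before this adjustment is 23 ≥ 16, so +6): 23 + 6 = 29.
Final offense level: 29.
Criminal history: 5 prior points → Category 1 (0-5).
Level 29 falls in the 26-30 band.
Grid: Level 26-30 × Category 1 = 58-66 months.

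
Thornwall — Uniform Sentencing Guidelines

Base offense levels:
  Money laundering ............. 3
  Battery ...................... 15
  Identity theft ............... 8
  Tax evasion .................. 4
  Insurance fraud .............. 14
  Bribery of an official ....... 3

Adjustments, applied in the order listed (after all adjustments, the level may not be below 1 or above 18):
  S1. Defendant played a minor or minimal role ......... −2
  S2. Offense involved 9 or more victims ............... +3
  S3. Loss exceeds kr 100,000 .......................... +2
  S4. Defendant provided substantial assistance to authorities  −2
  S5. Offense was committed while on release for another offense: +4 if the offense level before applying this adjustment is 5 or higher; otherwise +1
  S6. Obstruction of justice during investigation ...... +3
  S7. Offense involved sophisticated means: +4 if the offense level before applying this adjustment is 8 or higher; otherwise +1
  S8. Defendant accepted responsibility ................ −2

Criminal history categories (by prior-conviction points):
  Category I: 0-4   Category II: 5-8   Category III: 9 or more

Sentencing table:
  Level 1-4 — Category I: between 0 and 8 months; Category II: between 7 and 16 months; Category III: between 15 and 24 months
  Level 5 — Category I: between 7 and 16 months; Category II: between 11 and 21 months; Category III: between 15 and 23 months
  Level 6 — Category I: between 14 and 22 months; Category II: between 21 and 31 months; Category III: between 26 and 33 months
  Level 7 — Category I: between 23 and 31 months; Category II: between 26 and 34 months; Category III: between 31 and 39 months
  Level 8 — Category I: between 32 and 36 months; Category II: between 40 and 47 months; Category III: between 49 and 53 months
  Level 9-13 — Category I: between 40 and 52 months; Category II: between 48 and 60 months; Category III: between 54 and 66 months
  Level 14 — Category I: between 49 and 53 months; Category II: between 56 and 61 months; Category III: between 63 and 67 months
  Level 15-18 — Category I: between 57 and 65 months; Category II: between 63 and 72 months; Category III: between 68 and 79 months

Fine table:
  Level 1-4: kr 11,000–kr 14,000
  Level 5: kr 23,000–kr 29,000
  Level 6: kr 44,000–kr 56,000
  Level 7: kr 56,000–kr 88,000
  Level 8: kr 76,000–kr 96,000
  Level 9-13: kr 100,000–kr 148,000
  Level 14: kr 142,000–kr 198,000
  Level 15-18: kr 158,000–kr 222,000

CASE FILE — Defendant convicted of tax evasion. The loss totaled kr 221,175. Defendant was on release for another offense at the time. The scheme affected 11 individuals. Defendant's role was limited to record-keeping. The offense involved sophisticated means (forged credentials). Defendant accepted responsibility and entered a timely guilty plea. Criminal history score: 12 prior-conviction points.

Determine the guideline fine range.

kr 100,000–kr 148,000

Base offense level for tax evasion: 4.
S1 applies: 4 − 2 = 2.
S2 applies: 2 + 3 = 5.
S3 applies: 5 + 2 = 7.
S5 applies (level before this adjustment is 7 ≥ 5, so +4): 7 + 4 = 11.
S7 applies (level before this adjustment is 11 ≥ 8, so +4): 11 + 4 = 15.
S8 applies: 15 − 2 = 13.
Final offense level: 13.
Level 13 falls in the 9-13 band.
Fine table: Level 9-13 → kr 100,000–kr 148,000.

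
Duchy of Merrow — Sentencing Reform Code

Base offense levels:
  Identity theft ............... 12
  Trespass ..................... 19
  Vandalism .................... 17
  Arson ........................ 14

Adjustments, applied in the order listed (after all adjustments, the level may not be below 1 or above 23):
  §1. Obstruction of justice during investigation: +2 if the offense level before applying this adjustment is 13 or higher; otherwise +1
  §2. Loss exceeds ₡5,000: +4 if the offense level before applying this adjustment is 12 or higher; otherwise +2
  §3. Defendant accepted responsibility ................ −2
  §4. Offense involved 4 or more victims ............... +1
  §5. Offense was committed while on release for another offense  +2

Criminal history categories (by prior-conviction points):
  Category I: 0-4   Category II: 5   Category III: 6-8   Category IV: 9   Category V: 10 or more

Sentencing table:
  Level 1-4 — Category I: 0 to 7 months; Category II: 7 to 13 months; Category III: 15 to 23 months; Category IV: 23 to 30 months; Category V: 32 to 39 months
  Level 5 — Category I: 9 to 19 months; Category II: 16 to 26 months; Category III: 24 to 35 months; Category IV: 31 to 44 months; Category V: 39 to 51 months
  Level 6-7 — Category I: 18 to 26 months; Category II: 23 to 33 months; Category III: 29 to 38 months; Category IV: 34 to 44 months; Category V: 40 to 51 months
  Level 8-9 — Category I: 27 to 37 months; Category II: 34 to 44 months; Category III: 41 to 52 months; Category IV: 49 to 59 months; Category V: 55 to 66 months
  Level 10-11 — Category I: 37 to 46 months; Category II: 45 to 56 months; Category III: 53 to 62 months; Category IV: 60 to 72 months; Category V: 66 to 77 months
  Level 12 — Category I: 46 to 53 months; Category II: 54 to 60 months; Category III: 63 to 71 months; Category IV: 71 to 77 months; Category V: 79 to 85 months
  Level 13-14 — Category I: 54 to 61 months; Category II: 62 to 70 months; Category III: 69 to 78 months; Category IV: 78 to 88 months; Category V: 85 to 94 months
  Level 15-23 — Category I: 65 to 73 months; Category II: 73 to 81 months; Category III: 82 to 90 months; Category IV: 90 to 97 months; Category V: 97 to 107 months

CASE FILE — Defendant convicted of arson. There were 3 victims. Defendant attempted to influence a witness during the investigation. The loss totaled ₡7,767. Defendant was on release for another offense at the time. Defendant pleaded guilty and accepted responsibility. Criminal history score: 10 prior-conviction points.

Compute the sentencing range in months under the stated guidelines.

Base offense level for arson: 14.
§1 applies (level before this adjustment is 14 ≥ 13, so +2): 14 + 2 = 16.
§2 applies (level before this adjustment is 16 ≥ 12, so +4): 16 + 4 = 20.
§3 applies: 20 − 2 = 18.
§4 does not apply.
§5 applies: 18 + 2 = 20.
Final offense level: 20.
Criminal history: 10 prior points → Category V (10+).
Level 20 falls in the 15-23 band.
Grid: Level 15-23 × Category V = 97-107 months.

97-107 months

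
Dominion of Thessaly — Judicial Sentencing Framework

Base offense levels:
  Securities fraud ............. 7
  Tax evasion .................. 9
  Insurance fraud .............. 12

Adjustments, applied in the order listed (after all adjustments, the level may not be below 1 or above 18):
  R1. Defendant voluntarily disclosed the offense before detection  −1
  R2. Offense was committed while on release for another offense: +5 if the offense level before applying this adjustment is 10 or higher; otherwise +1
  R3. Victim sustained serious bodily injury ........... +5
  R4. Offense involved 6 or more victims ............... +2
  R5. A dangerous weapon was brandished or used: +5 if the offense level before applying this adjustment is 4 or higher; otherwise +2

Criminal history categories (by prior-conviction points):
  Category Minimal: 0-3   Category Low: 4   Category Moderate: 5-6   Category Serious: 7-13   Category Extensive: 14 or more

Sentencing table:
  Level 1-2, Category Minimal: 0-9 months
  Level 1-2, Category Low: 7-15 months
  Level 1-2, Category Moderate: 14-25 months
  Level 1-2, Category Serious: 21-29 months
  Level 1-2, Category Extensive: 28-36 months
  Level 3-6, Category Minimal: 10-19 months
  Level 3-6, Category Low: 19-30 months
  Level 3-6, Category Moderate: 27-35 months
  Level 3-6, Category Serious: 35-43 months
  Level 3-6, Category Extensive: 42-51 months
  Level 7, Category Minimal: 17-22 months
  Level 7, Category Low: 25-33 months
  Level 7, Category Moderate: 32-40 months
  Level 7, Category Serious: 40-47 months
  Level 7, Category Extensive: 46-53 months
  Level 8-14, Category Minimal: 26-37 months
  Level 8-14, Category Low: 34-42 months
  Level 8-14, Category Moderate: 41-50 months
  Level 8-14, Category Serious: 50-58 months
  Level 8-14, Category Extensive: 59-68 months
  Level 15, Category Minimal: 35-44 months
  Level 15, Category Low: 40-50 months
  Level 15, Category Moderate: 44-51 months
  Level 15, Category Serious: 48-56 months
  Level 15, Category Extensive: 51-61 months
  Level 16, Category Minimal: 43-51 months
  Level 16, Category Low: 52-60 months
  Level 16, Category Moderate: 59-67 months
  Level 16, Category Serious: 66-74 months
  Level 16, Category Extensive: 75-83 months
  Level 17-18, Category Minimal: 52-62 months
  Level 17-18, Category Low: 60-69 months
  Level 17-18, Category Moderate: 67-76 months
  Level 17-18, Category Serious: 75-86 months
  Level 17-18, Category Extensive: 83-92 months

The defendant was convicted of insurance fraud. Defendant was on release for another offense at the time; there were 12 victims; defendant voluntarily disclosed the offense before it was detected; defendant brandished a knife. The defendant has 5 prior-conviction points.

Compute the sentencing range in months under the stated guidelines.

Base offense level for insurance fraud: 12.
R1 applies: 12 − 1 = 11.
R2 applies (level before this adjustment is 11 ≥ 10, so +5): 11 + 5 = 16.
R3 does not apply.
R4 applies: 16 + 2 = 18.
R5 applies (level before this adjustment is 18 ≥ 4, so +5): 18 + 5 = 23.
Level 23 exceeds the maximum of 18; capped at 18.
Final offense level: 18.
Criminal history: 5 prior points → Category Moderate (5-6).
Level 18 falls in the 17-18 band.
Grid: Level 17-18 × Category Moderate = 67-76 months.

67-76 months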